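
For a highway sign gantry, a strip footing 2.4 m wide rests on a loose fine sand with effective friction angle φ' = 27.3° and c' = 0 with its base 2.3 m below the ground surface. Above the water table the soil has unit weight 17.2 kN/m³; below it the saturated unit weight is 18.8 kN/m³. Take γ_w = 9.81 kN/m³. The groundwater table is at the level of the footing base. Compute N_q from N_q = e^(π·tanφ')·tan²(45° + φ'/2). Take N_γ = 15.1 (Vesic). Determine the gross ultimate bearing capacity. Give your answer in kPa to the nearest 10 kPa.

tan27.3° = 0.5161, so N_q = e^(π×0.5161)·tan²(58.65°) = 5.061 × 2.694 = 13.64.
q = γ·D_f = 17.2 × 2.3 = 39.56 kPa.
For the ½γBN_γ term take γ' = 18.8 − 9.81 = 8.99 kN/m³ (soil below base is submerged).
q·N_q = 39.56 × 13.636 = 539.43 kPa
0.5·γ·B·N_γ = 0.5 × 8.99 × 2.4 × 15.1 = 162.9 kPa
q_ult = 539.43 + 162.9 = 702.33 kPa.

q_ult ≈ 700 kPa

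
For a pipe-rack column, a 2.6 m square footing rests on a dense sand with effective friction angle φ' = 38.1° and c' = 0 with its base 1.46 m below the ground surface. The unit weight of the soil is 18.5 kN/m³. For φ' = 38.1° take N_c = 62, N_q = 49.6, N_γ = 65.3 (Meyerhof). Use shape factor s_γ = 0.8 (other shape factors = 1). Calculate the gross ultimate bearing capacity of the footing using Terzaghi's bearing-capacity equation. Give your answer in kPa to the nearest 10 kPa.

q = γ·D_f = 18.5 × 1.46 = 27.01 kPa.
q·N_q = 27.01 × 49.6 = 1339.7 kPa
0.5·γ·B·N_γ·s_γ = 0.5 × 18.5 × 2.6 × 65.3 × 0.8 = 1256.4 kPa
q_ult = 1339.7 + 1256.4 = 2596.1 kPa.

q_ult ≈ 2600 kPa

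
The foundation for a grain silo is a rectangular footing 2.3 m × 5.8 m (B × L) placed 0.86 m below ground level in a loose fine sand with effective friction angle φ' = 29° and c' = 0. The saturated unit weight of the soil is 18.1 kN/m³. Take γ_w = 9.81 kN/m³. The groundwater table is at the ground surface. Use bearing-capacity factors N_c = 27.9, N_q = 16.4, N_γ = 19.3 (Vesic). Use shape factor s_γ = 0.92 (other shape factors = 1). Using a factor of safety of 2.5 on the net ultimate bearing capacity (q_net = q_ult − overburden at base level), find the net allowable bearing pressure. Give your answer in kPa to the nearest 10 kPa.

q_all(net) ≈ 110 kPa

Water table at ground surface, so effective unit weight γ' = 18.1 − 9.81 = 8.29 kN/m³ is used throughout; overburden q = 8.29 × 0.86 = 7.1294 kPa; the same γ' applies in the ½γBN_γ term.
Surcharge term q·N_q = 7.1294 × 16.4 = 116.92 kPa; self-weight term 0.5·γ·B·N_γ·s_γ = 0.5 × 8.29 × 2.3 × 19.3 × 0.92 = 169.28 kPa.
q_ult = 116.92 + 169.28 = 286.2 kPa.
q_net = 286.2 − 7.1294 = 279.07 kPa.
q_all(net) = 279.07 / 2.5 = 111.63 kPa.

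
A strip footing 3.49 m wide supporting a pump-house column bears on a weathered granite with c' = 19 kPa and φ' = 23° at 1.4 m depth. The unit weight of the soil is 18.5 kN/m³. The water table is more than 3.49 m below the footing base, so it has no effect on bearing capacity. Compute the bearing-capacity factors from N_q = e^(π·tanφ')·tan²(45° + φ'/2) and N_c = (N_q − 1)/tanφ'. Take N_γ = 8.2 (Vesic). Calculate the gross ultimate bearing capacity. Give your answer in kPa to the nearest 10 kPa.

tan23° = 0.4245, so N_q = e^(π×0.4245)·tan²(56.5°) = 3.794 × 2.283 = 8.66.
N_c = (8.66 − 1)/tan23° = 18.05.
Effective surcharge at the founding depth q = γ·D_f = 18.5 × 1.4 = 25.9 kPa.
q_ult = c·N_c + q·N_q + 0.5·γ·B·N_γ
     = 19 × 18.049 + 25.9 × 8.6612 + 0.5 × 18.5 × 3.49 × 8.2
     = 342.92 + 224.32 + 264.72 = 831.97 kPa.

q_ult ≈ 830 kPa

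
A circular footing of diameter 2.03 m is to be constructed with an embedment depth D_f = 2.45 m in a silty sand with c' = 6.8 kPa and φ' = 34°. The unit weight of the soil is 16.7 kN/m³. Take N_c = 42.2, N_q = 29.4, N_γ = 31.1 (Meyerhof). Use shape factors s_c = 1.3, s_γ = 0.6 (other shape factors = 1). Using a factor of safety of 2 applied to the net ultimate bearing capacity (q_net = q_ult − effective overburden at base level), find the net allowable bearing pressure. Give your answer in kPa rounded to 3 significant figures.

q = γ·D_f = 16.7 × 2.45 = 40.915 kPa.
c·N_c·s_c = 6.8 × 42.2 × 1.3 = 373.05 kPa
q·N_q = 40.915 × 29.4 = 1202.9 kPa
0.5·γ·B·N_γ·s_γ = 0.5 × 16.7 × 2.03 × 31.1 × 0.6 = 316.3 kPa
q_ult = 373.05 + 1202.9 + 316.3 = 1892.2 kPa.
Net ultimate: q_net = 1892.2 − 40.915 = 1851.3 kPa.
q_all(net) = 1851.3 / 2 = 925.67 kPa.

q_all(net) ≈ 926 kPa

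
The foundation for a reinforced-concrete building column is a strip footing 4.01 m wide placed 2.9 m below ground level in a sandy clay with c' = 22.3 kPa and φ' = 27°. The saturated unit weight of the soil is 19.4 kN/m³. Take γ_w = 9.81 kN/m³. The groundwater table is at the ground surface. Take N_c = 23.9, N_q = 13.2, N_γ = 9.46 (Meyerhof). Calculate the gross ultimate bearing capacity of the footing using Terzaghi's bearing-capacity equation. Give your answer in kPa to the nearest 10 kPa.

q_ult ≈ 1080 kPa

γ' = 19.4 − 9.81 = 9.59 kN/m³ (submerged throughout). q = 9.59 × 2.9 = 27.811 kPa; the same γ' applies in the ½γBN_γ term.
c·N_c = 22.3 × 23.9 = 532.97 kPa
q·N_q = 27.811 × 13.2 = 367.11 kPa
0.5·γ·B·N_γ = 0.5 × 9.59 × 4.01 × 9.46 = 181.9 kPa
q_ult = 532.97 + 367.11 + 181.9 = 1082 kPa.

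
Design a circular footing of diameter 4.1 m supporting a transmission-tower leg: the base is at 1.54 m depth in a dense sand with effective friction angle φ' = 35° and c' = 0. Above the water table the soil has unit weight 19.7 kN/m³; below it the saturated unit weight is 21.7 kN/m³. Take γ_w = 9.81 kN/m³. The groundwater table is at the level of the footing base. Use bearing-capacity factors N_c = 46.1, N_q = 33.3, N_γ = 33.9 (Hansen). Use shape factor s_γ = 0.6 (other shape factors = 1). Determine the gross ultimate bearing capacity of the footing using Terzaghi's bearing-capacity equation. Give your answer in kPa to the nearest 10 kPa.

Effective surcharge at the founding depth q = γ·D_f = 19.7 × 1.54 = 30.338 kPa.
The water table coincides with the base, so in the self-weight term γ → γ' = 11.89 kN/m³.
q_ult = q·N_q + 0.5·γ·B·N_γ·s_γ
     = 30.338 × 33.3 + 0.5 × 11.89 × 4.1 × 33.9 × 0.6
     = 1010.3 + 495.78 = 1506 kPa.

q_ult ≈ 1510 kPa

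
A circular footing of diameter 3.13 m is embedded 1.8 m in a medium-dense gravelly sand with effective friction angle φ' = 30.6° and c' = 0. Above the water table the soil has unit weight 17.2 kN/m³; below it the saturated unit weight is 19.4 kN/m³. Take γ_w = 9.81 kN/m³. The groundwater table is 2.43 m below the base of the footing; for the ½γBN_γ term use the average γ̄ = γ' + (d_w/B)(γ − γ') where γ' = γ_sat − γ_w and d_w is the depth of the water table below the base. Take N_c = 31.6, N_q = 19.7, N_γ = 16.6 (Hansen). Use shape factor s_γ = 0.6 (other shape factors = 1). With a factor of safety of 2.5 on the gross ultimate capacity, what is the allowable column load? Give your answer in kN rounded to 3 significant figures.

Overburden at base level: q = 17.2 × 1.8 = 30.96 kPa.
The water table is 2.43 m below the base (< B = 3.13 m), so the ½γBN_γ term uses γ̄ = γ' + (d_w/B)(γ − γ') = 9.59 + (2.43/3.13)(17.2 − 9.59) = 15.498 kN/m³.
Surcharge term q·N_q = 30.96 × 19.7 = 609.91 kPa; self-weight term 0.5·γ·B·N_γ·s_γ = 0.5 × 15.498 × 3.13 × 16.6 × 0.6 = 241.57 kPa.
q_ult = 609.91 + 241.57 = 851.49 kPa.
Gross allowable pressure q_all = 851.49 / 2.5 = 340.59 kPa.
Footing area = 7.6945 m², so allowable column load = 340.59 × 7.6945 = 2620.7 kN.

P_all ≈ 2620 kN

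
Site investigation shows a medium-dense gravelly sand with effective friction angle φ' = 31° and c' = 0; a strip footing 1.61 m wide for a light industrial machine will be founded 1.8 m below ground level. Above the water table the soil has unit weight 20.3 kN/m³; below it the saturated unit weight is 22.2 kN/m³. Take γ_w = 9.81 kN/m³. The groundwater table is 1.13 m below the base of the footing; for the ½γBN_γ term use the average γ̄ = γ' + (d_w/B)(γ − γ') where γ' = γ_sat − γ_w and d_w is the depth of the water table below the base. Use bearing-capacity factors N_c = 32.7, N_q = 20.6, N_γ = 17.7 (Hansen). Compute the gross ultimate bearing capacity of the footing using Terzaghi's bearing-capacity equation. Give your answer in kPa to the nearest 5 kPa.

Effective surcharge at the founding depth q = γ·D_f = 20.3 × 1.8 = 36.54 kPa.
With d_w = 1.13 m < B, γ̄ = 12.39 + (1.13/1.61) × (20.3 − 12.39) = 17.942 kN/m³.
q_ult = q·N_q + 0.5·γ·B·N_γ
     = 36.54 × 20.6 + 0.5 × 17.942 × 1.61 × 17.7
     = 752.72 + 255.64 = 1008.4 kPa.

q_ult ≈ 1010 kPa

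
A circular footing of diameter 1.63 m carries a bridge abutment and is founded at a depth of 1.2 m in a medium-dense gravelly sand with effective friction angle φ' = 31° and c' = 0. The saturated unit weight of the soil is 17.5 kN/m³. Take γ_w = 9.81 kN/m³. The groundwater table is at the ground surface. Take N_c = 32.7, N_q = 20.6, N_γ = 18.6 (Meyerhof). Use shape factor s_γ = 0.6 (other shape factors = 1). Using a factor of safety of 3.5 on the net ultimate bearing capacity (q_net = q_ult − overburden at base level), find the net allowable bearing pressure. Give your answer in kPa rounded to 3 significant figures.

With the water table at the surface the whole profile is submerged: γ' = 17.5 − 9.81 = 7.69 kN/m³, so q = γ'·D_f = 9.228 kPa; the same γ' applies in the ½γBN_γ term.
q_ult = q·N_q + 0.5·γ·B·N_γ·s_γ
     = 9.228 × 20.6 + 0.5 × 7.69 × 1.63 × 18.6 × 0.6
     = 190.1 + 69.944 = 260.04 kPa.
q_net = 260.04 − 9.228 = 250.81 kPa.
q_all(net) = 250.81 / 3.5 = 71.661 kPa.

q_all(net) ≈ 71.7 kPa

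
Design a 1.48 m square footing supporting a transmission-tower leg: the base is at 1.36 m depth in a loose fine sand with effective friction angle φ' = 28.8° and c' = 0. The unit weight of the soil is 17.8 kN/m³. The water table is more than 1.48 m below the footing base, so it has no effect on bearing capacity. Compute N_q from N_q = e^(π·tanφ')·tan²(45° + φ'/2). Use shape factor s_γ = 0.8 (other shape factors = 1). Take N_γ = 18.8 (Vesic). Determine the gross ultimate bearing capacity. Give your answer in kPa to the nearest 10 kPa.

q_ult ≈ 590 kPa

tan28.8° = 0.5498, so N_q = e^(π×0.5498)·tan²(59.4°) = 5.624 × 2.859 = 16.08.
Effective surcharge at the founding depth q = γ·D_f = 17.8 × 1.36 = 24.208 kPa.
q_ult = q·N_q + 0.5·γ·B·N_γ·s_γ
     = 24.208 × 16.081 + 0.5 × 17.8 × 1.48 × 18.8 × 0.8
     = 389.29 + 198.11 = 587.39 kPa.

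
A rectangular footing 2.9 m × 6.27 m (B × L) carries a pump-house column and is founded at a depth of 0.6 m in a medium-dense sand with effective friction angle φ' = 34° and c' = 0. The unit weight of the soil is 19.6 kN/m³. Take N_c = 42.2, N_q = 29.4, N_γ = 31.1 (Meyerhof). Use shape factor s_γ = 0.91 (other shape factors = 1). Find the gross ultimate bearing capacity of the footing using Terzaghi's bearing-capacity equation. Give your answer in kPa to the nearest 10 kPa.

Overburden at base level: q = 19.6 × 0.6 = 11.76 kPa.
Surcharge term q·N_q = 11.76 × 29.4 = 345.74 kPa; self-weight term 0.5·γ·B·N_γ·s_γ = 0.5 × 19.6 × 2.9 × 31.1 × 0.91 = 804.31 kPa.
q_ult = 345.74 + 804.31 = 1150.1 kPa.

q_ult ≈ 1150 kPa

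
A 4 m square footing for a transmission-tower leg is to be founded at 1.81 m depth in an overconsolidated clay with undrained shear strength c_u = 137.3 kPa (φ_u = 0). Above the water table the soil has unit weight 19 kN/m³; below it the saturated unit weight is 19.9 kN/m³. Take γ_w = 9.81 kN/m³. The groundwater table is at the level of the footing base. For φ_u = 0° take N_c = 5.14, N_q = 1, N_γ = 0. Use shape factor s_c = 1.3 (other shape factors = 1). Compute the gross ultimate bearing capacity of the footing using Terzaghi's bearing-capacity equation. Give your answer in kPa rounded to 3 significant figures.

q_ult ≈ 952 kPa

Effective surcharge at the founding depth q = γ·D_f = 19 × 1.81 = 34.39 kPa.
q_ult = c·N_c·s_c + q·N_q
     = 137.3 × 5.14 × 1.3 + 34.39 × 1
     = 917.44 + 34.39 = 951.83 kPa.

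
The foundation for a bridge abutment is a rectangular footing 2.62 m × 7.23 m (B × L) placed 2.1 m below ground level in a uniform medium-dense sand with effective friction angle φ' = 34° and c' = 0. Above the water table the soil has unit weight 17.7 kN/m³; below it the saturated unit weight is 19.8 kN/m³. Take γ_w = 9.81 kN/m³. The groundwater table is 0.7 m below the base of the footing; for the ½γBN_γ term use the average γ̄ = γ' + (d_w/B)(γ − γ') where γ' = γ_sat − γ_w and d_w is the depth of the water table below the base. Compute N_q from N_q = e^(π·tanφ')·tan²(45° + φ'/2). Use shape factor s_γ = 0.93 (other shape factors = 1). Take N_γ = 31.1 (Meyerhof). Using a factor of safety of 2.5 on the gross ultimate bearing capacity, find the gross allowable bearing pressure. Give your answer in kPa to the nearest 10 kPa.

N_q = e^(π·tan34°)·tan²(62°) = 29.44.
Effective surcharge at the founding depth q = γ·D_f = 17.7 × 2.1 = 37.17 kPa.
With d_w = 0.7 m < B, γ̄ = 9.99 + (0.7/2.62) × (17.7 − 9.99) = 12.05 kN/m³.
q_ult = q·N_q + 0.5·γ·B·N_γ·s_γ
     = 37.17 × 29.44 + 0.5 × 12.05 × 2.62 × 31.1 × 0.93
     = 1094.3 + 456.56 = 1550.8 kPa.
q_all = 1550.8 / 2.5 = 620.34 kPa.

q_all ≈ 620 kPa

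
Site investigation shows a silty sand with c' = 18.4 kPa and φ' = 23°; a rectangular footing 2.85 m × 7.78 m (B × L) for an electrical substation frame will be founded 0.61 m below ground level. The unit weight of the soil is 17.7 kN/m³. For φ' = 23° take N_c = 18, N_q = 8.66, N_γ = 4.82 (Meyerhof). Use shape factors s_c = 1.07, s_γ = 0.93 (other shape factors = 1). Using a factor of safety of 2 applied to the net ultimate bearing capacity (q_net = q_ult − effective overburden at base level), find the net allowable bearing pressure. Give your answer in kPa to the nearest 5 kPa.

q = γ·D_f = 17.7 × 0.61 = 10.797 kPa.
c·N_c·s_c = 18.4 × 18 × 1.07 = 354.38 kPa
q·N_q = 10.797 × 8.66 = 93.502 kPa
0.5·γ·B·N_γ·s_γ = 0.5 × 17.7 × 2.85 × 4.82 × 0.93 = 113.06 kPa
q_ult = 354.38 + 93.502 + 113.06 = 560.95 kPa.
Net ultimate: q_net = 560.95 − 10.797 = 550.15 kPa.
q_all(net) = 550.15 / 2 = 275.08 kPa.

q_all(net) ≈ 275 kPa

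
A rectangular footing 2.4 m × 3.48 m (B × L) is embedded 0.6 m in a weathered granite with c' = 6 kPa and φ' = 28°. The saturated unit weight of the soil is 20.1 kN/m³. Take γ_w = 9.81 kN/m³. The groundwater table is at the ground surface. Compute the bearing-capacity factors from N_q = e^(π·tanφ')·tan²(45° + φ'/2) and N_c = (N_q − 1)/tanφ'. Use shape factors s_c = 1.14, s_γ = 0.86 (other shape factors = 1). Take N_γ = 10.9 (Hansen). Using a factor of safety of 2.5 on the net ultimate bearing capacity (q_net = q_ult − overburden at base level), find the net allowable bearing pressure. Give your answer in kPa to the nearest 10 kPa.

N_q = e^(π·tan28°)·tan²(59°) = 14.72; N_c = (N_q − 1)/tanφ' = 25.8.
Water table at ground surface, so effective unit weight γ' = 20.1 − 9.81 = 10.29 kN/m³ is used throughout; overburden q = 10.29 × 0.6 = 6.174 kPa; the same γ' applies in the ½γBN_γ term.
Cohesion term c·N_c·s_c = 6 × 25.803 × 1.14 = 176.49 kPa; surcharge term q·N_q = 6.174 × 14.72 = 90.881 kPa; self-weight term 0.5·γ·B·N_γ·s_γ = 0.5 × 10.29 × 2.4 × 10.9 × 0.86 = 115.75 kPa.
q_ult = 176.49 + 90.881 + 115.75 = 383.13 kPa.
q_net = 383.13 − 6.174 = 376.95 kPa.
q_all(net) = 376.95 / 2.5 = 150.78 kPa.

q_all(net) ≈ 150 kPa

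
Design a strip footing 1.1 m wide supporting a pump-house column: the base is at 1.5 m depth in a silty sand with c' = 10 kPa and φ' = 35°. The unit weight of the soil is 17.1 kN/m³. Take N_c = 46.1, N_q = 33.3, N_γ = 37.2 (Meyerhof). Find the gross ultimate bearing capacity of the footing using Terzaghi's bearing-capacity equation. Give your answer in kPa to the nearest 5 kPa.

q_ult ≈ 1665 kPa

q = γ·D_f = 17.1 × 1.5 = 25.65 kPa.
c·N_c = 10 × 46.1 = 461 kPa
q·N_q = 25.65 × 33.3 = 854.14 kPa
0.5·γ·B·N_γ = 0.5 × 17.1 × 1.1 × 37.2 = 349.87 kPa
q_ult = 461 + 854.14 + 349.87 = 1665 kPa.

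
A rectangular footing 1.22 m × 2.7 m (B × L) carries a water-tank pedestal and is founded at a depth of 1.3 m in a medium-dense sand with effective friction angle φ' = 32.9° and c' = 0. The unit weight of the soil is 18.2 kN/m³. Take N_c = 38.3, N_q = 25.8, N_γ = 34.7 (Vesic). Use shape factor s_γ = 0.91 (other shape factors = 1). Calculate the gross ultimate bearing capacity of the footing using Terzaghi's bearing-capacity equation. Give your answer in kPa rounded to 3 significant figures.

q_ult ≈ 961 kPa

q = γ·D_f = 18.2 × 1.3 = 23.66 kPa.
q·N_q = 23.66 × 25.8 = 610.43 kPa
0.5·γ·B·N_γ·s_γ = 0.5 × 18.2 × 1.22 × 34.7 × 0.91 = 350.57 kPa
q_ult = 610.43 + 350.57 = 961 kPa.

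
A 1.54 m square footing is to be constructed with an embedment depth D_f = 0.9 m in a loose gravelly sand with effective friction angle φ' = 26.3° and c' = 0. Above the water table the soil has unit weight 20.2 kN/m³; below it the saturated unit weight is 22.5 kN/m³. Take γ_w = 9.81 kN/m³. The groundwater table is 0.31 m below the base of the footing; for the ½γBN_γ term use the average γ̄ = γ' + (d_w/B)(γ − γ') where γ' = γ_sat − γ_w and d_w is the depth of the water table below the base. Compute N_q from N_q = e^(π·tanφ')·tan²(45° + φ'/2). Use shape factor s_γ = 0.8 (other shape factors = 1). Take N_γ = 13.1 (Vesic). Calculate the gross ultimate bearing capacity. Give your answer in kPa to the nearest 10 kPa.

q_ult ≈ 340 kPa

tan26.3° = 0.4942, so N_q = e^(π×0.4942)·tan²(58.15°) = 4.724 × 2.591 = 12.24.
Overburden at base level: q = 20.2 × 0.9 = 18.18 kPa.
The water table is 0.31 m below the base (< B = 1.54 m), so the ½γBN_γ term uses γ̄ = γ' + (d_w/B)(γ − γ') = 12.69 + (0.31/1.54)(20.2 − 12.69) = 14.202 kN/m³.
Surcharge term q·N_q = 18.18 × 12.241 = 222.54 kPa; self-weight term 0.5·γ·B·N_γ·s_γ = 0.5 × 14.202 × 1.54 × 13.1 × 0.8 = 114.6 kPa.
q_ult = 222.54 + 114.6 = 337.14 kPa.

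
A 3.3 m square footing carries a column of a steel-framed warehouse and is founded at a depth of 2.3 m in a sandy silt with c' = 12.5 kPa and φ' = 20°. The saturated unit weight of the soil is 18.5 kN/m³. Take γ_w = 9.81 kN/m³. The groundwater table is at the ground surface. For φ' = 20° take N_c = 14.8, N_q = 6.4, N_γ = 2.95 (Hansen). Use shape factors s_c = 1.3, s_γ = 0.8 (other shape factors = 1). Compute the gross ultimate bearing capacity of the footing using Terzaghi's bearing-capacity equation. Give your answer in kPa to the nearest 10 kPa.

γ' = 18.5 − 9.81 = 8.69 kN/m³ (submerged throughout). q = 8.69 × 2.3 = 19.987 kPa; the same γ' applies in the ½γBN_γ term.
c·N_c·s_c = 12.5 × 14.8 × 1.3 = 240.5 kPa
q·N_q = 19.987 × 6.4 = 127.92 kPa
0.5·γ·B·N_γ·s_γ = 0.5 × 8.69 × 3.3 × 2.95 × 0.8 = 33.839 kPa
q_ult = 240.5 + 127.92 + 33.839 = 402.26 kPa.

q_ult ≈ 400 kPa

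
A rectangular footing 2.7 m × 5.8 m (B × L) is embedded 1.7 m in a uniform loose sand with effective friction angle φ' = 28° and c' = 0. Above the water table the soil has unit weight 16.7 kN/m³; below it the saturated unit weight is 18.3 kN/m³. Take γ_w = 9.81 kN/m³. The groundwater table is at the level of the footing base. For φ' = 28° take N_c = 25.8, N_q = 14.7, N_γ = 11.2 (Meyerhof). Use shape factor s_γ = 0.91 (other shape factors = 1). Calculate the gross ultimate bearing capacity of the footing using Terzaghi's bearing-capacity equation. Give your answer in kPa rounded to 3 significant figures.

Overburden at base level: q = 16.7 × 1.7 = 28.39 kPa.
Below the base the soil is submerged, so the ½γBN_γ term uses γ' = 18.3 − 9.81 = 8.49 kN/m³.
Surcharge term q·N_q = 28.39 × 14.7 = 417.33 kPa; self-weight term 0.5·γ·B·N_γ·s_γ = 0.5 × 8.49 × 2.7 × 11.2 × 0.91 = 116.82 kPa.
q_ult = 417.33 + 116.82 = 534.15 kPa.

q_ult ≈ 534 kPa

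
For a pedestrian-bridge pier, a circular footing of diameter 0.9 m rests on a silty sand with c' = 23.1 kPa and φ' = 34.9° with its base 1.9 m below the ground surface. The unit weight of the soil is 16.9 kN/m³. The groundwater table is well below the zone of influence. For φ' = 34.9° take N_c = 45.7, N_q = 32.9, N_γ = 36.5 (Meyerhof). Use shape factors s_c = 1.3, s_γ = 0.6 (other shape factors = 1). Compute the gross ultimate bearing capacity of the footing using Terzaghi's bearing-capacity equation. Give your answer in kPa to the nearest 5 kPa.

Overburden at base level: q = 16.9 × 1.9 = 32.11 kPa.
Cohesion term c·N_c·s_c = 23.1 × 45.7 × 1.3 = 1372.4 kPa; surcharge term q·N_q = 32.11 × 32.9 = 1056.4 kPa; self-weight term 0.5·γ·B·N_γ·s_γ = 0.5 × 16.9 × 0.9 × 36.5 × 0.6 = 166.55 kPa.
q_ult = 1372.4 + 1056.4 + 166.55 = 2595.3 kPa.

q_ult ≈ 2595 kPa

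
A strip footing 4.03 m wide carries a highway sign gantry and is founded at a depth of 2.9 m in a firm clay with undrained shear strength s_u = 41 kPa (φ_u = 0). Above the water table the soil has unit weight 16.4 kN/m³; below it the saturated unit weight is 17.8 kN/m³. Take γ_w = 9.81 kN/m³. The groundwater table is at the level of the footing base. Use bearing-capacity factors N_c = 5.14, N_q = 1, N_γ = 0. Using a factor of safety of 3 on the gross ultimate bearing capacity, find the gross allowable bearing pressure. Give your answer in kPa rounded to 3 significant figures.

q = γ·D_f = 16.4 × 2.9 = 47.56 kPa.
c·N_c = 41 × 5.14 = 210.74 kPa
q·N_q = 47.56 × 1 = 47.56 kPa
q_ult = 210.74 + 47.56 = 258.3 kPa.
q_all = 258.3 / 3 = 86.1 kPa.

q_all ≈ 86.1 kPa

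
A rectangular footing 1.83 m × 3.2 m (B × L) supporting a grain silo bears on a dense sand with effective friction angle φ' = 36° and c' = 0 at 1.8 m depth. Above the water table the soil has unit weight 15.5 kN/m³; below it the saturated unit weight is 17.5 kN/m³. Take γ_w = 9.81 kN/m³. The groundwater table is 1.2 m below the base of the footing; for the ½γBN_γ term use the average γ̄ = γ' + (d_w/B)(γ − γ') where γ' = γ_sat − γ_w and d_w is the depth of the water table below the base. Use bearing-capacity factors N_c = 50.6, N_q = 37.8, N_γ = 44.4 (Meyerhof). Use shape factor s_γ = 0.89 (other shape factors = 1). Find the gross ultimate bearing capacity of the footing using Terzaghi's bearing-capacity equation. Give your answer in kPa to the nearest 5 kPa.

q_ult ≈ 1520 kPa

Effective surcharge at the founding depth q = γ·D_f = 15.5 × 1.8 = 27.9 kPa.
With d_w = 1.2 m < B, γ̄ = 7.69 + (1.2/1.83) × (15.5 − 7.69) = 12.811 kN/m³.
q_ult = q·N_q + 0.5·γ·B·N_γ·s_γ
     = 27.9 × 37.8 + 0.5 × 12.811 × 1.83 × 44.4 × 0.89
     = 1054.6 + 463.22 = 1517.8 kPa.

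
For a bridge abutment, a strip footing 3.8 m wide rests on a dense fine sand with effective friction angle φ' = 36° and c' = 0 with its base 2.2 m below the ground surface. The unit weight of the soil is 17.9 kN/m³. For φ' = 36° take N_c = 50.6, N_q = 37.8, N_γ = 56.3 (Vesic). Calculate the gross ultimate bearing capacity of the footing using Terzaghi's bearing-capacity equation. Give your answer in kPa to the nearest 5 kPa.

Effective surcharge at the founding depth q = γ·D_f = 17.9 × 2.2 = 39.38 kPa.
q_ult = q·N_q + 0.5·γ·B·N_γ
     = 39.38 × 37.8 + 0.5 × 17.9 × 3.8 × 56.3
     = 1488.6 + 1914.8 = 3403.3 kPa.

q_ult ≈ 3405 kPa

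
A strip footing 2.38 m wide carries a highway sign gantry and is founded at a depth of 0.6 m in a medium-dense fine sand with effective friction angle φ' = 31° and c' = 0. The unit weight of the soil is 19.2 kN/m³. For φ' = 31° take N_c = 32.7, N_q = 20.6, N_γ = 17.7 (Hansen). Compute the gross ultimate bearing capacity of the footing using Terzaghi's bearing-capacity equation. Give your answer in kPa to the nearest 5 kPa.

q = γ·D_f = 19.2 × 0.6 = 11.52 kPa.
q·N_q = 11.52 × 20.6 = 237.31 kPa
0.5·γ·B·N_γ = 0.5 × 19.2 × 2.38 × 17.7 = 404.41 kPa
q_ult = 237.31 + 404.41 = 641.72 kPa.

q_ult ≈ 640 kPa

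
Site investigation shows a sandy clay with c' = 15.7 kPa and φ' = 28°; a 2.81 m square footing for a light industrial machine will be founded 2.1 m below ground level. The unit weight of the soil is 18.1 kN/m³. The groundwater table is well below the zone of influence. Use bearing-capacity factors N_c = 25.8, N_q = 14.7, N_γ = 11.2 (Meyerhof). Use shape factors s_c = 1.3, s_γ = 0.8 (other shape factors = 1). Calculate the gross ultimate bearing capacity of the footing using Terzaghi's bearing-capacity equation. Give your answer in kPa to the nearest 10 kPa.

q_ult ≈ 1310 kPa

Effective surcharge at the founding depth q = γ·D_f = 18.1 × 2.1 = 38.01 kPa.
q_ult = c·N_c·s_c + q·N_q + 0.5·γ·B·N_γ·s_γ
     = 15.7 × 25.8 × 1.3 + 38.01 × 14.7 + 0.5 × 18.1 × 2.81 × 11.2 × 0.8
     = 526.58 + 558.75 + 227.86 = 1313.2 kPa.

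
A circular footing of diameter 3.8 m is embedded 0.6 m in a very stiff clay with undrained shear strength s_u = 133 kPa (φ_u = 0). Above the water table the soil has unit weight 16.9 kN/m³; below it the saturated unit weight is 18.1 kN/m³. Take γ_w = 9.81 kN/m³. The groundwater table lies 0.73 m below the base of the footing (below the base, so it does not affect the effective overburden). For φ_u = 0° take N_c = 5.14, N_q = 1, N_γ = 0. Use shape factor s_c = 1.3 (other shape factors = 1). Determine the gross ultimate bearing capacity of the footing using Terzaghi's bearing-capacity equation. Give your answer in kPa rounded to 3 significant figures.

q_ult ≈ 899 kPa

Effective surcharge at the founding depth q = γ·D_f = 16.9 × 0.6 = 10.14 kPa.
q_ult = c·N_c·s_c + q·N_q
     = 133 × 5.14 × 1.3 + 10.14 × 1
     = 888.71 + 10.14 = 898.85 kPa.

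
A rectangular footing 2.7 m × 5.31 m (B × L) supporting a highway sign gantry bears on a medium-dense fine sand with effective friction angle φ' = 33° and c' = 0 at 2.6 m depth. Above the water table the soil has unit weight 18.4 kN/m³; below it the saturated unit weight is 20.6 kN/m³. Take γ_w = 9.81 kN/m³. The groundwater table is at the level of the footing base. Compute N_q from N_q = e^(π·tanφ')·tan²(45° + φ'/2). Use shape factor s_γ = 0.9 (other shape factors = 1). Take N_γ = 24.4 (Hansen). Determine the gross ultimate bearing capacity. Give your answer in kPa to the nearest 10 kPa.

q_ult ≈ 1570 kPa

tan33° = 0.6494, so N_q = e^(π×0.6494)·tan²(61.5°) = 7.692 × 3.392 = 26.09.
Overburden at base level: q = 18.4 × 2.6 = 47.84 kPa.
Below the base the soil is submerged, so the ½γBN_γ term uses γ' = 20.6 − 9.81 = 10.79 kN/m³.
Surcharge term q·N_q = 47.84 × 26.092 = 1248.2 kPa; self-weight term 0.5·γ·B·N_γ·s_γ = 0.5 × 10.79 × 2.7 × 24.4 × 0.9 = 319.88 kPa.
q_ult = 1248.2 + 319.88 = 1568.1 kPa.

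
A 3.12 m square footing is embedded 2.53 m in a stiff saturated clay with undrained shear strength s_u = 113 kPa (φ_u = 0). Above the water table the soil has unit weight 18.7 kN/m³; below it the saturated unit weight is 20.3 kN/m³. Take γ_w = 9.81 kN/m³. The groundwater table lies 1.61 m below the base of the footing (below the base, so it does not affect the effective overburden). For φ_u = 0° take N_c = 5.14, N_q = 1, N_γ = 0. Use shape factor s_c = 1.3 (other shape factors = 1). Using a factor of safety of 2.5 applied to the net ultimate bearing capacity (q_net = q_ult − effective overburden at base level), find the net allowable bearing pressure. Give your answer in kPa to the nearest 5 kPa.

q_all(net) ≈ 300 kPa

Overburden at base level: q = 18.7 × 2.53 = 47.311 kPa.
Cohesion term c·N_c·s_c = 113 × 5.14 × 1.3 = 755.07 kPa; surcharge term q·N_q = 47.311 × 1 = 47.311 kPa.
q_ult = 755.07 + 47.311 = 802.38 kPa.
Net ultimate: q_net = 802.38 − 47.311 = 755.07 kPa.
q_all(net) = 755.07 / 2.5 = 302.03 kPa.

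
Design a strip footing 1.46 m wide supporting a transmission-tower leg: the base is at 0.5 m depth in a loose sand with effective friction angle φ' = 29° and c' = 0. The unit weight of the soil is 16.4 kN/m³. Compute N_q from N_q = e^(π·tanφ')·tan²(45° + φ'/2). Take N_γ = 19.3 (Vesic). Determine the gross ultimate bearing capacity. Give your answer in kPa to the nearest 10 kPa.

tan29° = 0.5543, so N_q = e^(π×0.5543)·tan²(59.5°) = 5.705 × 2.882 = 16.44.
Effective surcharge at the founding depth q = γ·D_f = 16.4 × 0.5 = 8.2 kPa.
q_ult = q·N_q + 0.5·γ·B·N_γ
     = 8.2 × 16.443 + 0.5 × 16.4 × 1.46 × 19.3
     = 134.84 + 231.06 = 365.89 kPa.

q_ult ≈ 370 kPa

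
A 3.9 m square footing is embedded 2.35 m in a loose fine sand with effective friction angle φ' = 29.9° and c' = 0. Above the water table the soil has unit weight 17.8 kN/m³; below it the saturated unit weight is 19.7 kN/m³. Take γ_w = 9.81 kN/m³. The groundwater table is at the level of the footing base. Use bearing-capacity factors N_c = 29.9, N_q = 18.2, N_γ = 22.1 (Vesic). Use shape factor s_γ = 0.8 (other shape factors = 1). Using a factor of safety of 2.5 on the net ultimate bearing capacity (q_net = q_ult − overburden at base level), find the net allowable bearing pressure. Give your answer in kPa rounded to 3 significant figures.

q_all(net) ≈ 424 kPa

q = γ·D_f = 17.8 × 2.35 = 41.83 kPa.
For the ½γBN_γ term take γ' = 19.7 − 9.81 = 9.89 kN/m³ (soil below base is submerged).
q·N_q = 41.83 × 18.2 = 761.31 kPa
0.5·γ·B·N_γ·s_γ = 0.5 × 9.89 × 3.9 × 22.1 × 0.8 = 340.97 kPa
q_ult = 761.31 + 340.97 = 1102.3 kPa.
q_net = 1102.3 − 41.83 = 1060.4 kPa.
q_all(net) = 1060.4 / 2.5 = 424.18 kPa.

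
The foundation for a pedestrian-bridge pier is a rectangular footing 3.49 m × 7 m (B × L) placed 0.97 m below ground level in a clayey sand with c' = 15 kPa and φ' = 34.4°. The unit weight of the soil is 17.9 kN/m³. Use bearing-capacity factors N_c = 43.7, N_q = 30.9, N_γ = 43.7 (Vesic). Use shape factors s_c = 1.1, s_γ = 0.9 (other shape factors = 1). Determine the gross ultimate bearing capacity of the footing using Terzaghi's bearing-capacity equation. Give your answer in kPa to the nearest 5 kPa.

Overburden at base level: q = 17.9 × 0.97 = 17.363 kPa.
Cohesion term c·N_c·s_c = 15 × 43.7 × 1.1 = 721.05 kPa; surcharge term q·N_q = 17.363 × 30.9 = 536.52 kPa; self-weight term 0.5·γ·B·N_γ·s_γ = 0.5 × 17.9 × 3.49 × 43.7 × 0.9 = 1228.5 kPa.
q_ult = 721.05 + 536.52 + 1228.5 = 2486.1 kPa.

q_ult ≈ 2485 kPa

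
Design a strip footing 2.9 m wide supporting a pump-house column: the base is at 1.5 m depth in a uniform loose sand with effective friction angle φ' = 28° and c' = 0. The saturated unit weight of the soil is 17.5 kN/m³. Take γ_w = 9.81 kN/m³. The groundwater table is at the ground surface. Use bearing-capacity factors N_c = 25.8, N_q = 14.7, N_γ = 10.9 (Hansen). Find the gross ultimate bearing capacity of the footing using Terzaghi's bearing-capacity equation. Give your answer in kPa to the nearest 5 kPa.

γ' = 17.5 − 9.81 = 7.69 kN/m³ (submerged throughout). q = 7.69 × 1.5 = 11.535 kPa; the same γ' applies in the ½γBN_γ term.
q·N_q = 11.535 × 14.7 = 169.56 kPa
0.5·γ·B·N_γ = 0.5 × 7.69 × 2.9 × 10.9 = 121.54 kPa
q_ult = 169.56 + 121.54 = 291.1 kPa.

q_ult ≈ 290 kPa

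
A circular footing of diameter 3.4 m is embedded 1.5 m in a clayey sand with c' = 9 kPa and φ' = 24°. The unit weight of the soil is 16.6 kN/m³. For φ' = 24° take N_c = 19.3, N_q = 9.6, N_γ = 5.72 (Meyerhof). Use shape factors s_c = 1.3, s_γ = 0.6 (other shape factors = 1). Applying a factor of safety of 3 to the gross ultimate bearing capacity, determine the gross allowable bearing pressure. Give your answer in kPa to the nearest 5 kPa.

q_all ≈ 185 kPa

Effective surcharge at the founding depth q = γ·D_f = 16.6 × 1.5 = 24.9 kPa.
q_ult = c·N_c·s_c + q·N_q + 0.5·γ·B·N_γ·s_γ
     = 9 × 19.3 × 1.3 + 24.9 × 9.6 + 0.5 × 16.6 × 3.4 × 5.72 × 0.6
     = 225.81 + 239.04 + 96.851 = 561.7 kPa.
q_all = q_ult / FS = 561.7 / 3 = 187.23 kPa.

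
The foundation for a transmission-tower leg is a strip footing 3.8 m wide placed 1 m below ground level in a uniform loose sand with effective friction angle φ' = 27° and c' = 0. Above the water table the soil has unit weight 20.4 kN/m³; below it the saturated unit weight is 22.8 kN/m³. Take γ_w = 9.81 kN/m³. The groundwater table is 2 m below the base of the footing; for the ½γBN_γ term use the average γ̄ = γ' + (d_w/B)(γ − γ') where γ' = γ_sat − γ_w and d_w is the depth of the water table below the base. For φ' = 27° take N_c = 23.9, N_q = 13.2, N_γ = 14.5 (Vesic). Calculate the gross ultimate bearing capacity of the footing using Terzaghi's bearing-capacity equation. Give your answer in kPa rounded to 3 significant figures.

q_ult ≈ 735 kPa

Overburden at base level: q = 20.4 × 1 = 20.4 kPa.
The water table is 2 m below the base (< B = 3.8 m), so the ½γBN_γ term uses γ̄ = γ' + (d_w/B)(γ − γ') = 12.99 + (2/3.8)(20.4 − 12.99) = 16.89 kN/m³.
Surcharge term q·N_q = 20.4 × 13.2 = 269.28 kPa; self-weight term 0.5·γ·B·N_γ = 0.5 × 16.89 × 3.8 × 14.5 = 465.32 kPa.
q_ult = 269.28 + 465.32 = 734.6 kPa.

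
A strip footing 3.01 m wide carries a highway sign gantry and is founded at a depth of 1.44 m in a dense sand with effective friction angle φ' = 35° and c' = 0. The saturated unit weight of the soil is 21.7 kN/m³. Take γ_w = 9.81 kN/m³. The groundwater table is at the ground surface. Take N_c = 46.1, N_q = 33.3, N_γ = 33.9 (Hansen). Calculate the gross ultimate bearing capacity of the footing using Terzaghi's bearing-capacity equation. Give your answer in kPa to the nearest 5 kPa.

q_ult ≈ 1175 kPa

With the water table at the surface the whole profile is submerged: γ' = 21.7 − 9.81 = 11.89 kN/m³, so q = γ'·D_f = 17.122 kPa; the same γ' applies in the ½γBN_γ term.
q_ult = q·N_q + 0.5·γ·B·N_γ
     = 17.122 × 33.3 + 0.5 × 11.89 × 3.01 × 33.9
     = 570.15 + 606.62 = 1176.8 kPa.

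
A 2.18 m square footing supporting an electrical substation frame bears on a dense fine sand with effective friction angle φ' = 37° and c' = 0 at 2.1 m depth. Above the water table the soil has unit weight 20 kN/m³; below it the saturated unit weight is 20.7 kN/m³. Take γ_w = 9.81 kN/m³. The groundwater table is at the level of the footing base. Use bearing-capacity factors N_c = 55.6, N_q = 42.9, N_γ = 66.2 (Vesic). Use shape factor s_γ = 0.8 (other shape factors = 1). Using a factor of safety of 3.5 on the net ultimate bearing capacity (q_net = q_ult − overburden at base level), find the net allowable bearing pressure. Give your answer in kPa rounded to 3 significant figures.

q_all(net) ≈ 682 kPa

Effective surcharge at the founding depth q = γ·D_f = 20 × 2.1 = 42 kPa.
The water table coincides with the base, so in the self-weight term γ → γ' = 10.89 kN/m³.
q_ult = q·N_q + 0.5·γ·B·N_γ·s_γ
     = 42 × 42.9 + 0.5 × 10.89 × 2.18 × 66.2 × 0.8
     = 1801.8 + 628.64 = 2430.4 kPa.
q_net = 2430.4 − 42 = 2388.4 kPa.
q_all(net) = 2388.4 / 3.5 = 682.41 kPa.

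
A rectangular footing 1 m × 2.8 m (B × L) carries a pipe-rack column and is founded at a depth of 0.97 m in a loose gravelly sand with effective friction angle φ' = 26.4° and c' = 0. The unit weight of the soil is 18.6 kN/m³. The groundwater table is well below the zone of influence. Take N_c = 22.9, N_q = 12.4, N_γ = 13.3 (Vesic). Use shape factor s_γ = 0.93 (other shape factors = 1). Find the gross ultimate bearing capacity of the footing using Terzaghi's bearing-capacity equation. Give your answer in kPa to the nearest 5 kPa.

Overburden at base level: q = 18.6 × 0.97 = 18.042 kPa.
Surcharge term q·N_q = 18.042 × 12.4 = 223.72 kPa; self-weight term 0.5·γ·B·N_γ·s_γ = 0.5 × 18.6 × 1 × 13.3 × 0.93 = 115.03 kPa.
q_ult = 223.72 + 115.03 = 338.75 kPa.

q_ult ≈ 340 kPa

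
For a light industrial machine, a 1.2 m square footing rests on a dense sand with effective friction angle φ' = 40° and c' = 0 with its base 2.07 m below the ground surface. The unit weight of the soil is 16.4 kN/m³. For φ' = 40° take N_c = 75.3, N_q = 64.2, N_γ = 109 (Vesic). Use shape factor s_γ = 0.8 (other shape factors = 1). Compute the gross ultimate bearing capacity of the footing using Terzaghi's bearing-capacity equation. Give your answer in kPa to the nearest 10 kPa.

q_ult ≈ 3040 kPa

Overburden at base level: q = 16.4 × 2.07 = 33.948 kPa.
Surcharge term q·N_q = 33.948 × 64.2 = 2179.5 kPa; self-weight term 0.5·γ·B·N_γ·s_γ = 0.5 × 16.4 × 1.2 × 109 × 0.8 = 858.05 kPa.
q_ult = 2179.5 + 858.05 = 3037.5 kPa.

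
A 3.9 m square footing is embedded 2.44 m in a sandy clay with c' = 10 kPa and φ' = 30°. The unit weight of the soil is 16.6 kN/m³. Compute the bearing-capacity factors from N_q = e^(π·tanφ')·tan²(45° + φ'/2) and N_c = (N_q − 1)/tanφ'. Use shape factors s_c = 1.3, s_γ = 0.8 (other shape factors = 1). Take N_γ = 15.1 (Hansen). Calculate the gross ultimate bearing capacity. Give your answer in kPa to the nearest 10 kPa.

q_ult ≈ 1530 kPa

tan30° = 0.5774, so N_q = e^(π×0.5774)·tan²(60°) = 6.134 × 3.0 = 18.4.
N_c = (18.4 − 1)/tan30° = 30.14.
Effective surcharge at the founding depth q = γ·D_f = 16.6 × 2.44 = 40.504 kPa.
q_ult = c·N_c·s_c + q·N_q + 0.5·γ·B·N_γ·s_γ
     = 10 × 30.14 × 1.3 + 40.504 × 18.401 + 0.5 × 16.6 × 3.9 × 15.1 × 0.8
     = 391.82 + 745.32 + 391.03 = 1528.2 kPa.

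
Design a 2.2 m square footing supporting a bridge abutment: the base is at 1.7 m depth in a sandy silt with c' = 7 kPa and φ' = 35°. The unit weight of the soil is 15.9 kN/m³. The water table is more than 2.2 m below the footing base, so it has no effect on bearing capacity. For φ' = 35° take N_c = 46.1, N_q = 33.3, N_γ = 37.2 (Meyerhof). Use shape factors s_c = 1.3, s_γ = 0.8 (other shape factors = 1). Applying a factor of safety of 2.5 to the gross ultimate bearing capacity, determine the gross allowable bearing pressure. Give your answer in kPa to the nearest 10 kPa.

Effective surcharge at the founding depth q = γ·D_f = 15.9 × 1.7 = 27.03 kPa.
q_ult = c·N_c·s_c + q·N_q + 0.5·γ·B·N_γ·s_γ
     = 7 × 46.1 × 1.3 + 27.03 × 33.3 + 0.5 × 15.9 × 2.2 × 37.2 × 0.8
     = 419.51 + 900.1 + 520.5 = 1840.1 kPa.
q_all = q_ult / FS = 1840.1 / 2.5 = 736.04 kPa.

q_all ≈ 740 kPa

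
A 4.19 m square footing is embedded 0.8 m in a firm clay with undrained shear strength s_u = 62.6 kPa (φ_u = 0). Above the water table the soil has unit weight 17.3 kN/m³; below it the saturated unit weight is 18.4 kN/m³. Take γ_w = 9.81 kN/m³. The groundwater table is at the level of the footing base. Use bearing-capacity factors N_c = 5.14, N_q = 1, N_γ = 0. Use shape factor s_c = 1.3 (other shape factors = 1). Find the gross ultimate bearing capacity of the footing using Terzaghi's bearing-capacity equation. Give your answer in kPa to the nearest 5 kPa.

Overburden at base level: q = 17.3 × 0.8 = 13.84 kPa.
Cohesion term c·N_c·s_c = 62.6 × 5.14 × 1.3 = 418.29 kPa; surcharge term q·N_q = 13.84 × 1 = 13.84 kPa.
q_ult = 418.29 + 13.84 = 432.13 kPa.

q_ult ≈ 430 kPa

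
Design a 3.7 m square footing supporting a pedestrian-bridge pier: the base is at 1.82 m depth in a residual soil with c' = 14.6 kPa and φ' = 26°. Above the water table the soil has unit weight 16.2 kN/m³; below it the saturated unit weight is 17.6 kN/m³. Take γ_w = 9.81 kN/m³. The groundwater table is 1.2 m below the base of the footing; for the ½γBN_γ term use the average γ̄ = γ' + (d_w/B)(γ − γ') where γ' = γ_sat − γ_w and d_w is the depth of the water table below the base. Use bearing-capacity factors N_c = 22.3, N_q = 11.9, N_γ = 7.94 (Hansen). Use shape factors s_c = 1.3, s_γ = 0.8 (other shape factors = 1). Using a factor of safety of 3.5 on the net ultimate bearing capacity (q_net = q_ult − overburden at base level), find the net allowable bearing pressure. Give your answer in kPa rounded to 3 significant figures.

q_all(net) ≈ 248 kPa

q = γ·D_f = 16.2 × 1.82 = 29.484 kPa.
γ' = 7.79 kN/m³; averaging over the depth B below the base, γ̄ = γ' + (d_w/B)(γ − γ') = 10.518 kN/m³.
c·N_c·s_c = 14.6 × 22.3 × 1.3 = 423.25 kPa
q·N_q = 29.484 × 11.9 = 350.86 kPa
0.5·γ·B·N_γ·s_γ = 0.5 × 10.518 × 3.7 × 7.94 × 0.8 = 123.59 kPa
q_ult = 423.25 + 350.86 + 123.59 = 897.71 kPa.
q_net = 897.71 − 29.484 = 868.22 kPa.
q_all(net) = 868.22 / 3.5 = 248.06 kPa.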